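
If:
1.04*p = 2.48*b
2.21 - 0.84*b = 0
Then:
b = 2.63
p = 6.27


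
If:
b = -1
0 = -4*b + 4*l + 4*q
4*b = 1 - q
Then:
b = -1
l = -6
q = 5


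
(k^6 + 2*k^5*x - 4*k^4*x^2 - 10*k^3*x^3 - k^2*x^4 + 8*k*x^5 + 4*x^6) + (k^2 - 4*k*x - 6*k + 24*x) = k^6 + 2*k^5*x - 4*k^4*x^2 - 10*k^3*x^3 - k^2*x^4 + k^2 + 8*k*x^5 - 4*k*x - 6*k + 4*x^6 + 24*x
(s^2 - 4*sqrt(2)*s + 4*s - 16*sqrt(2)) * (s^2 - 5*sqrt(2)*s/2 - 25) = s^4 - 13*sqrt(2)*s^3/2 + 4*s^3 - 26*sqrt(2)*s^2 - 5*s^2 - 20*s + 100*sqrt(2)*s + 400*sqrt(2)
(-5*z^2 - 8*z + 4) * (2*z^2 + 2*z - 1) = -10*z^4 - 26*z^3 - 3*z^2 + 16*z - 4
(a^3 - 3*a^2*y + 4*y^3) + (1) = a^3 - 3*a^2*y + 4*y^3 + 1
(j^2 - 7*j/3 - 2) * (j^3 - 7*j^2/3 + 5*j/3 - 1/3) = j^5 - 14*j^4/3 + 46*j^3/9 + 4*j^2/9 - 23*j/9 + 2/3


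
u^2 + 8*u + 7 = (u + 1)*(u + 7)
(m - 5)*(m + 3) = m^2 - 2*m - 15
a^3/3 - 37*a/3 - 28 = (a/3 + 1)*(a - 7)*(a + 4)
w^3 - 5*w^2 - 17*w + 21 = (w - 7)*(w - 1)*(w + 3)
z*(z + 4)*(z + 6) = z^3 + 10*z^2 + 24*z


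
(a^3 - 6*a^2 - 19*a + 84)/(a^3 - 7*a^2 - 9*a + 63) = (a + 4)/(a + 3)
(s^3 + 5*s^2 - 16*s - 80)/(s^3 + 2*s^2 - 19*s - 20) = (s + 4)/(s + 1)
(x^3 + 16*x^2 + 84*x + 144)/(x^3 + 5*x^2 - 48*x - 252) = (x + 4)/(x - 7)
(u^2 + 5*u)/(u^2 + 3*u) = (u + 5)/(u + 3)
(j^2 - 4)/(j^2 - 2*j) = (j + 2)/j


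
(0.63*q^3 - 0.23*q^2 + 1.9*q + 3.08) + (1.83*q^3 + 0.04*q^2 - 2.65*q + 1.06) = 2.46*q^3 - 0.19*q^2 - 0.75*q + 4.14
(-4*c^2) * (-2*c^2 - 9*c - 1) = 8*c^4 + 36*c^3 + 4*c^2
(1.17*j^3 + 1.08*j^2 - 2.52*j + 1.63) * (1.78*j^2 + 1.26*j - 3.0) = 2.0826*j^5 + 3.3966*j^4 - 6.6348*j^3 - 3.5138*j^2 + 9.6138*j - 4.89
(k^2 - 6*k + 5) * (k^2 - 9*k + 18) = k^4 - 15*k^3 + 77*k^2 - 153*k + 90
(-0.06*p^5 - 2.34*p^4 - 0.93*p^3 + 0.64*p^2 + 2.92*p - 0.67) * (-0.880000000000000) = 0.0528*p^5 + 2.0592*p^4 + 0.8184*p^3 - 0.5632*p^2 - 2.5696*p + 0.5896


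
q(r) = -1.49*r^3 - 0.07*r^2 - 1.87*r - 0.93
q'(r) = -4.47*r^2 - 0.14*r - 1.87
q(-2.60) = 29.65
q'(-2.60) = -31.72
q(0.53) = -2.16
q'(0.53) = -3.20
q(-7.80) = 716.48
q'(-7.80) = -272.73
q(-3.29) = 57.53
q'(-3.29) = -49.79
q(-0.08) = -0.78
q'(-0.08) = -1.89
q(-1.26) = 4.30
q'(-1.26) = -8.79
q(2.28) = -23.22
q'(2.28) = -25.43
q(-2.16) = 17.80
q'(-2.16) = -22.42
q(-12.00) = 2586.15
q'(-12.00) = -643.87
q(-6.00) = 329.61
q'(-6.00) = -161.95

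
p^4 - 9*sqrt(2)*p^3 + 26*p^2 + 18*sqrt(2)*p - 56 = (p - 7*sqrt(2))*(p - 2*sqrt(2))*(p - sqrt(2))*(p + sqrt(2))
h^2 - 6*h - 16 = (h - 8)*(h + 2)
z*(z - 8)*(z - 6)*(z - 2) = z^4 - 16*z^3 + 76*z^2 - 96*z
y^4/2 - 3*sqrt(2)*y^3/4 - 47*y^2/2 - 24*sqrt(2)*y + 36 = (y/2 + sqrt(2))*(y - 6*sqrt(2))*(y - sqrt(2)/2)*(y + 3*sqrt(2))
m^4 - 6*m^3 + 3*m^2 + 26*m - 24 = (m - 4)*(m - 3)*(m - 1)*(m + 2)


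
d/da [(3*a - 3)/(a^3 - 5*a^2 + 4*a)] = 6*(2 - a)/(a^2*(a^2 - 8*a + 16))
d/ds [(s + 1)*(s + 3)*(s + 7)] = 3*s^2 + 22*s + 31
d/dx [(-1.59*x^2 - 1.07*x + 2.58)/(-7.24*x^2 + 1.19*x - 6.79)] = (-9.6389*x^2 + 58.9506*x + 4.1951)/(52.4176*x^4 - 17.2312*x^3 + 99.7353*x^2 - 16.1602*x + 46.1041)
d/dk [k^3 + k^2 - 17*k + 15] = 3*k^2 + 2*k - 17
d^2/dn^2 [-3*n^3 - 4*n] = -18*n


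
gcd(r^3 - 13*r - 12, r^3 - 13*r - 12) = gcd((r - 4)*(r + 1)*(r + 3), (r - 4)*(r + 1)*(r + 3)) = r^3 - 13*r - 12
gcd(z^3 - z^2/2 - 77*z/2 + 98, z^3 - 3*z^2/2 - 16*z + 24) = z - 4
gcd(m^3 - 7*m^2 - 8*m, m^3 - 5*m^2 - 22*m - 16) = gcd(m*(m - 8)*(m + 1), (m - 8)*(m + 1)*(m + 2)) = m^2 - 7*m - 8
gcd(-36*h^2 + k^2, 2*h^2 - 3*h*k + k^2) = 1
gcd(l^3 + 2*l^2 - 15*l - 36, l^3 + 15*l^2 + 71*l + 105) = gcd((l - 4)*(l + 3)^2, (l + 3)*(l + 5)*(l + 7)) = l + 3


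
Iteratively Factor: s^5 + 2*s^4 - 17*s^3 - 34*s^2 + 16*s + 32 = (s + 4)*(s^4 - 2*s^3 - 9*s^2 + 2*s + 8) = (s + 2)*(s + 4)*(s^3 - 4*s^2 - s + 4) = (s - 4)*(s + 2)*(s + 4)*(s^2 - 1) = (s - 4)*(s + 1)*(s + 2)*(s + 4)*(s - 1)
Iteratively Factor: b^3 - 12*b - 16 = (b - 4)*(b^2 + 4*b + 4) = (b - 4)*(b + 2)*(b + 2)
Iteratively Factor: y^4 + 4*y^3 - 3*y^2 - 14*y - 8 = (y + 1)*(y^3 + 3*y^2 - 6*y - 8) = (y + 1)*(y + 4)*(y^2 - y - 2) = (y + 1)^2*(y + 4)*(y - 2)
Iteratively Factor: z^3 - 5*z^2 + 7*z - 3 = (z - 1)*(z^2 - 4*z + 3) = (z - 3)*(z - 1)*(z - 1)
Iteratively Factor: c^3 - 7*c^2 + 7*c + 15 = (c - 3)*(c^2 - 4*c - 5) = (c - 5)*(c - 3)*(c + 1)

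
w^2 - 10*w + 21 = (w - 7)*(w - 3)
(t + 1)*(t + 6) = t^2 + 7*t + 6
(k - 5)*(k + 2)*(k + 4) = k^3 + k^2 - 22*k - 40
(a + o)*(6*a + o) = 6*a^2 + 7*a*o + o^2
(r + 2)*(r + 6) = r^2 + 8*r + 12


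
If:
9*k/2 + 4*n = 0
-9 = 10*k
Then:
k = -9/10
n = 81/80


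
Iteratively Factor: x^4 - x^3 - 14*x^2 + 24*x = (x + 4)*(x^3 - 5*x^2 + 6*x) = x*(x + 4)*(x^2 - 5*x + 6) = x*(x - 3)*(x + 4)*(x - 2)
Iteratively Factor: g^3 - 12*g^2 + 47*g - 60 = (g - 3)*(g^2 - 9*g + 20) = (g - 4)*(g - 3)*(g - 5)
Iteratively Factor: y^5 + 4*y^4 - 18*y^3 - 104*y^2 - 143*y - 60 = (y + 4)*(y^4 - 18*y^2 - 32*y - 15) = (y + 3)*(y + 4)*(y^3 - 3*y^2 - 9*y - 5) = (y + 1)*(y + 3)*(y + 4)*(y^2 - 4*y - 5) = (y + 1)^2*(y + 3)*(y + 4)*(y - 5)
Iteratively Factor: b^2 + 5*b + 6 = (b + 2)*(b + 3)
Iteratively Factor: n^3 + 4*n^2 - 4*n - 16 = (n + 2)*(n^2 + 2*n - 8) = (n + 2)*(n + 4)*(n - 2)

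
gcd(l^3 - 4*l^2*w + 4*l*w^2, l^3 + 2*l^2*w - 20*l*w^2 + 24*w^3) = l^2 - 4*l*w + 4*w^2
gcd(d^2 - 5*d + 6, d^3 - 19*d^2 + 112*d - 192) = d - 3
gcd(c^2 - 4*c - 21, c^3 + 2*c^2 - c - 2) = 1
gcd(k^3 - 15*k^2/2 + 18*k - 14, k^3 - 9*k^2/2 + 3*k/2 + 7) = k^2 - 11*k/2 + 7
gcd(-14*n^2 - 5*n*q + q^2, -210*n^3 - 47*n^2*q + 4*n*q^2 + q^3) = -7*n + q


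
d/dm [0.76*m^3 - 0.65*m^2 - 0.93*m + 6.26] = 2.28*m^2 - 1.3*m - 0.93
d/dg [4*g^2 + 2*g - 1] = 8*g + 2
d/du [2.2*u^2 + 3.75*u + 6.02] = 4.4*u + 3.75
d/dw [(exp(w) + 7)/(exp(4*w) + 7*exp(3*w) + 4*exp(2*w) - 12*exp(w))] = (-3*exp(4*w) - 42*exp(3*w) - 151*exp(2*w) - 56*exp(w) + 84)*exp(-w)/(exp(6*w) + 14*exp(5*w) + 57*exp(4*w) + 32*exp(3*w) - 152*exp(2*w) - 96*exp(w) + 144)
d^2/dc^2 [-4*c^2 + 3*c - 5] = -8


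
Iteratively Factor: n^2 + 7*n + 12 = (n + 3)*(n + 4)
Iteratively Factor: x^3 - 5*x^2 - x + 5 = (x - 5)*(x^2 - 1) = (x - 5)*(x + 1)*(x - 1)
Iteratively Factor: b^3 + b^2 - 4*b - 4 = (b + 1)*(b^2 - 4) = (b - 2)*(b + 1)*(b + 2)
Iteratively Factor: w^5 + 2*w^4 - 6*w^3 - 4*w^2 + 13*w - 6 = (w - 1)*(w^4 + 3*w^3 - 3*w^2 - 7*w + 6) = (w - 1)*(w + 3)*(w^3 - 3*w + 2) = (w - 1)^2*(w + 3)*(w^2 + w - 2) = (w - 1)^2*(w + 2)*(w + 3)*(w - 1)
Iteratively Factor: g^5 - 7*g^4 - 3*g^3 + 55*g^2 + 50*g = (g + 2)*(g^4 - 9*g^3 + 15*g^2 + 25*g) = (g - 5)*(g + 2)*(g^3 - 4*g^2 - 5*g) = (g - 5)^2*(g + 2)*(g^2 + g) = (g - 5)^2*(g + 1)*(g + 2)*(g)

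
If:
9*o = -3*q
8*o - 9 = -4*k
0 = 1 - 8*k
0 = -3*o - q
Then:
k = 1/8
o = 17/16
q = -51/16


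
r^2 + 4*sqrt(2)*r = r*(r + 4*sqrt(2))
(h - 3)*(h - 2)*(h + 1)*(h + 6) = h^4 + 2*h^3 - 23*h^2 + 12*h + 36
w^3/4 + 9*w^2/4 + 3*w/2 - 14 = (w/4 + 1)*(w - 2)*(w + 7)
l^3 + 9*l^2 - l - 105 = (l - 3)*(l + 5)*(l + 7)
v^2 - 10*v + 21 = (v - 7)*(v - 3)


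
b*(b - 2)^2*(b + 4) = b^4 - 12*b^2 + 16*b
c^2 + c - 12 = (c - 3)*(c + 4)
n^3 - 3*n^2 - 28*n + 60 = (n - 6)*(n - 2)*(n + 5)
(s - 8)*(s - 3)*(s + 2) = s^3 - 9*s^2 + 2*s + 48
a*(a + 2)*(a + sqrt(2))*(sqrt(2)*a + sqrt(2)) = sqrt(2)*a^4 + 2*a^3 + 3*sqrt(2)*a^3 + 2*sqrt(2)*a^2 + 6*a^2 + 4*a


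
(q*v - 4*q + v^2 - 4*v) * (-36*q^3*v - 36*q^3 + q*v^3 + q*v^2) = -36*q^4*v^2 + 108*q^4*v + 144*q^4 - 36*q^3*v^3 + 108*q^3*v^2 + 144*q^3*v + q^2*v^4 - 3*q^2*v^3 - 4*q^2*v^2 + q*v^5 - 3*q*v^4 - 4*q*v^3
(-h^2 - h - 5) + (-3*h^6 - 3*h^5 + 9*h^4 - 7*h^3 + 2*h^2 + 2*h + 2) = -3*h^6 - 3*h^5 + 9*h^4 - 7*h^3 + h^2 + h - 3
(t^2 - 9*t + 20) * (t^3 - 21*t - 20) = t^5 - 9*t^4 - t^3 + 169*t^2 - 240*t - 400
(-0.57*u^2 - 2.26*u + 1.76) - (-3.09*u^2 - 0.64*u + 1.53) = 2.52*u^2 - 1.62*u + 0.23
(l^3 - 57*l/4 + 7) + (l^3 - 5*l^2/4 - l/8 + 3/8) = 2*l^3 - 5*l^2/4 - 115*l/8 + 59/8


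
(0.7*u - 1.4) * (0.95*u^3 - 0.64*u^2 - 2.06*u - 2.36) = 0.665*u^4 - 1.778*u^3 - 0.546*u^2 + 1.232*u + 3.304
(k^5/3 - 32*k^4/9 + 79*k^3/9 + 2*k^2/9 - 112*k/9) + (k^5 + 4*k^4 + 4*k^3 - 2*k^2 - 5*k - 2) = 4*k^5/3 + 4*k^4/9 + 115*k^3/9 - 16*k^2/9 - 157*k/9 - 2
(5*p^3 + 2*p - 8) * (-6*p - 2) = -30*p^4 - 10*p^3 - 12*p^2 + 44*p + 16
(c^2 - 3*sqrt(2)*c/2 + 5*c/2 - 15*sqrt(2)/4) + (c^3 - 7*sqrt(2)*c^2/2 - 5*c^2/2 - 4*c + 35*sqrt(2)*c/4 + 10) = c^3 - 7*sqrt(2)*c^2/2 - 3*c^2/2 - 3*c/2 + 29*sqrt(2)*c/4 - 15*sqrt(2)/4 + 10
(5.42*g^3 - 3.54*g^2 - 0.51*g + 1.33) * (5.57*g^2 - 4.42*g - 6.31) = 30.1894*g^5 - 43.6742*g^4 - 21.3941*g^3 + 31.9997*g^2 - 2.6605*g - 8.3923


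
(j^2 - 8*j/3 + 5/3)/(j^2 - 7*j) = (3*j^2 - 8*j + 5)/(3*j*(j - 7))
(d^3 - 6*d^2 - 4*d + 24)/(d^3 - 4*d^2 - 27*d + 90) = (d^2 - 4)/(d^2 + 2*d - 15)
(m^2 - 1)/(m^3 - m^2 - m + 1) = 1/(m - 1)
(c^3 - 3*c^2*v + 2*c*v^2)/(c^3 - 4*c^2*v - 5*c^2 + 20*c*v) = (c^2 - 3*c*v + 2*v^2)/(c^2 - 4*c*v - 5*c + 20*v)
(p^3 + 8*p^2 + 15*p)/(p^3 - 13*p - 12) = p*(p + 5)/(p^2 - 3*p - 4)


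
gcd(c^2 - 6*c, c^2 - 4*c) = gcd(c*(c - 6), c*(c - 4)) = c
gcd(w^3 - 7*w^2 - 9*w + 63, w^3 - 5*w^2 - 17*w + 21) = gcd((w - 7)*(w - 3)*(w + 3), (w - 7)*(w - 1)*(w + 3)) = w^2 - 4*w - 21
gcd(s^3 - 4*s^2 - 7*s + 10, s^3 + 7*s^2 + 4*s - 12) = s^2 + s - 2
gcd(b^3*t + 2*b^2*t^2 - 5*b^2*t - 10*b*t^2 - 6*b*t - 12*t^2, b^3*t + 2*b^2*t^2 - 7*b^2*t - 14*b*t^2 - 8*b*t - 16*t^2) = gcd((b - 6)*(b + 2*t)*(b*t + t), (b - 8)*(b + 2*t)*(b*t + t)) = b^2*t + 2*b*t^2 + b*t + 2*t^2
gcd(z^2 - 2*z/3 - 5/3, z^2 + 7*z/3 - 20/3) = z - 5/3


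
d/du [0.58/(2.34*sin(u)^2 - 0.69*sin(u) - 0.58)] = (0.4002 - 2.7144*sin(u))*cos(u)/(-2.34*sin(u)^2 + 0.69*sin(u) + 0.58)^2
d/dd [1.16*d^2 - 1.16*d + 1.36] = 2.32*d - 1.16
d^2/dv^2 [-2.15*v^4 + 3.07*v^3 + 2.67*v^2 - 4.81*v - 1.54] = -25.8*v^2 + 18.42*v + 5.34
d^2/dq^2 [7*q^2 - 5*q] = 14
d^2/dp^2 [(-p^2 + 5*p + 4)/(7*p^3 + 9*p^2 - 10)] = 2*(-49*p^6 + 735*p^5 + 2121*p^4 + 1931*p^3 + 2802*p^2 + 2190*p + 260)/(343*p^9 + 1323*p^8 + 1701*p^7 - 741*p^6 - 3780*p^5 - 2430*p^4 + 2100*p^3 + 2700*p^2 - 1000)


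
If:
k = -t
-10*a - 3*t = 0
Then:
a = -3*t/10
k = -t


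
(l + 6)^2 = l^2 + 12*l + 36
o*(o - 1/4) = o^2 - o/4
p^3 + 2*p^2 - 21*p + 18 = (p - 3)*(p - 1)*(p + 6)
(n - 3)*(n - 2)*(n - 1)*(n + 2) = n^4 - 4*n^3 - n^2 + 16*n - 12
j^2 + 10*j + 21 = (j + 3)*(j + 7)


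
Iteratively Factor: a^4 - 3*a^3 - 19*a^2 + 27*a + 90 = (a - 5)*(a^3 + 2*a^2 - 9*a - 18) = (a - 5)*(a + 3)*(a^2 - a - 6) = (a - 5)*(a - 3)*(a + 3)*(a + 2)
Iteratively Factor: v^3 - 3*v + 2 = (v - 1)*(v^2 + v - 2) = (v - 1)^2*(v + 2)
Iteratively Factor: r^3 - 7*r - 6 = (r - 3)*(r^2 + 3*r + 2) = (r - 3)*(r + 2)*(r + 1)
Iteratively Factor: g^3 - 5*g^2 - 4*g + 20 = (g - 5)*(g^2 - 4) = (g - 5)*(g + 2)*(g - 2)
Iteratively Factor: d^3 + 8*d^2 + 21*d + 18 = (d + 3)*(d^2 + 5*d + 6) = (d + 2)*(d + 3)*(d + 3)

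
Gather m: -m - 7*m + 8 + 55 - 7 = 56 - 8*m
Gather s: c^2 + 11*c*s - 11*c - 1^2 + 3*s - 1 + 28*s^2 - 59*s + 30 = c^2 - 11*c + 28*s^2 + s*(11*c - 56) + 28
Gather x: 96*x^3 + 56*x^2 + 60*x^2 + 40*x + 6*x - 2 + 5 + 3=96*x^3 + 116*x^2 + 46*x + 6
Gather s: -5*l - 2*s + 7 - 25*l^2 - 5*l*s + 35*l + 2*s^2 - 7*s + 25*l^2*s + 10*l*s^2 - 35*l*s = -25*l^2 + 30*l + s^2*(10*l + 2) + s*(25*l^2 - 40*l - 9) + 7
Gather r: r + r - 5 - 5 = 2*r - 10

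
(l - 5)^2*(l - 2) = l^3 - 12*l^2 + 45*l - 50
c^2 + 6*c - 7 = (c - 1)*(c + 7)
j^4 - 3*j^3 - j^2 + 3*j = j*(j - 3)*(j - 1)*(j + 1)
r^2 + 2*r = r*(r + 2)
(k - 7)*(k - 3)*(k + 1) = k^3 - 9*k^2 + 11*k + 21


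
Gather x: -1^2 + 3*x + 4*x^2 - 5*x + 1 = 4*x^2 - 2*x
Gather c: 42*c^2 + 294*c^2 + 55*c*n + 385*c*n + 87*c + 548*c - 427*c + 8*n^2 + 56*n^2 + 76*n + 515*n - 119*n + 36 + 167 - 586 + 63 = 336*c^2 + c*(440*n + 208) + 64*n^2 + 472*n - 320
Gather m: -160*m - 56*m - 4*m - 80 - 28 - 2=-220*m - 110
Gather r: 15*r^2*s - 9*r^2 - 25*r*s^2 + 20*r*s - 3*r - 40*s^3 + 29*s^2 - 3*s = r^2*(15*s - 9) + r*(-25*s^2 + 20*s - 3) - 40*s^3 + 29*s^2 - 3*s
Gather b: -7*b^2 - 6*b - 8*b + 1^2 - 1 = -7*b^2 - 14*b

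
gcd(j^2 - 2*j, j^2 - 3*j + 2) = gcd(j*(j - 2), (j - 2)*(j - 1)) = j - 2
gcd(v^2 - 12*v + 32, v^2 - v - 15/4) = 1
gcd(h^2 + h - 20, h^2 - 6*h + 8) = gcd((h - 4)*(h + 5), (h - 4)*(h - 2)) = h - 4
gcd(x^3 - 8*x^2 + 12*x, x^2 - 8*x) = x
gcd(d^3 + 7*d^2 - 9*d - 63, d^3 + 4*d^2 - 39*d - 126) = d^2 + 10*d + 21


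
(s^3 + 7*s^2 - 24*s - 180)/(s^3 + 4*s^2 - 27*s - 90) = (s + 6)/(s + 3)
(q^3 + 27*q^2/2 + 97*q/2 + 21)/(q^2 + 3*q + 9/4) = 2*(2*q^3 + 27*q^2 + 97*q + 42)/(4*q^2 + 12*q + 9)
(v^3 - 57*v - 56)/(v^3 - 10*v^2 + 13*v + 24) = (v + 7)/(v - 3)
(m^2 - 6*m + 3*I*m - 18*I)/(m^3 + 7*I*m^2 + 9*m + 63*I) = (m - 6)/(m^2 + 4*I*m + 21)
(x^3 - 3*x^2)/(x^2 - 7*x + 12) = x^2/(x - 4)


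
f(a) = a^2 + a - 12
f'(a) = 2*a + 1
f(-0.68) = -12.22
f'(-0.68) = -0.36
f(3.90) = 7.11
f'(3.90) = 8.80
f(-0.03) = -12.03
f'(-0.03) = 0.94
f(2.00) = -6.00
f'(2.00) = 5.00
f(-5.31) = 10.89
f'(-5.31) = -9.62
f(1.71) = -7.37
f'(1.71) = 4.42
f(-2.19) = -9.39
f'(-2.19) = -3.38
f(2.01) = -5.95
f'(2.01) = 5.02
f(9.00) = 78.00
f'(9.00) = 19.00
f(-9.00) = 60.00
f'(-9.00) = -17.00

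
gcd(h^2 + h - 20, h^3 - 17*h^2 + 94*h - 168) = h - 4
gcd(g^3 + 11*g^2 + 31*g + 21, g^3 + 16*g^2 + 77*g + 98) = g + 7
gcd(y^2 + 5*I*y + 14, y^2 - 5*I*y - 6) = y - 2*I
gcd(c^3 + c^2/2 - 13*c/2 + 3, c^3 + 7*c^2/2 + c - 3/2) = c^2 + 5*c/2 - 3/2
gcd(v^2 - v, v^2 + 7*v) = v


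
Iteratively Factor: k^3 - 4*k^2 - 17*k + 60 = (k - 5)*(k^2 + k - 12) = (k - 5)*(k + 4)*(k - 3)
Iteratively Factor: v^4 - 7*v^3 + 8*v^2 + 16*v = (v - 4)*(v^3 - 3*v^2 - 4*v) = (v - 4)*(v + 1)*(v^2 - 4*v) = v*(v - 4)*(v + 1)*(v - 4)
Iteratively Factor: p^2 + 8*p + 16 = (p + 4)*(p + 4)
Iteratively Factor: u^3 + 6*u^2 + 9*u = (u)*(u^2 + 6*u + 9) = u*(u + 3)*(u + 3)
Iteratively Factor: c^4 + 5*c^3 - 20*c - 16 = (c + 1)*(c^3 + 4*c^2 - 4*c - 16) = (c - 2)*(c + 1)*(c^2 + 6*c + 8) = (c - 2)*(c + 1)*(c + 2)*(c + 4)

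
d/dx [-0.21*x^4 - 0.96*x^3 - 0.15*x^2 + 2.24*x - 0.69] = -0.84*x^3 - 2.88*x^2 - 0.3*x + 2.24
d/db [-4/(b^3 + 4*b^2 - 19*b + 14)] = 4*(3*b^2 + 8*b - 19)/(b^3 + 4*b^2 - 19*b + 14)^2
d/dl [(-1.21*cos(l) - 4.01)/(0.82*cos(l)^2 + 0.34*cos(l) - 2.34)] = (0.9922*sin(l)^2 - 6.5764*cos(l) - 5.187)*sin(l)/(0.82*cos(l)^2 + 0.34*cos(l) - 2.34)^2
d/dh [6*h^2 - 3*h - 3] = 12*h - 3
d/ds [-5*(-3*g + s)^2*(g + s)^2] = 10*(-2*g + 2*s)*(g + s)*(3*g - s)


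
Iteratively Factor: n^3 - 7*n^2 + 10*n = (n)*(n^2 - 7*n + 10) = n*(n - 5)*(n - 2)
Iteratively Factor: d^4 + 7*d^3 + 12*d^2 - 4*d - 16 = (d + 2)*(d^3 + 5*d^2 + 2*d - 8) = (d - 1)*(d + 2)*(d^2 + 6*d + 8) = (d - 1)*(d + 2)*(d + 4)*(d + 2)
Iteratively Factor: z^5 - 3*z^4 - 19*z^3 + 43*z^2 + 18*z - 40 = (z - 2)*(z^4 - z^3 - 21*z^2 + z + 20) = (z - 2)*(z + 4)*(z^3 - 5*z^2 - z + 5) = (z - 5)*(z - 2)*(z + 4)*(z^2 - 1) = (z - 5)*(z - 2)*(z + 1)*(z + 4)*(z - 1)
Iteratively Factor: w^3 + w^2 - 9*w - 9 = (w - 3)*(w^2 + 4*w + 3) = (w - 3)*(w + 3)*(w + 1)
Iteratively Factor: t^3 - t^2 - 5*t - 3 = (t + 1)*(t^2 - 2*t - 3) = (t - 3)*(t + 1)*(t + 1)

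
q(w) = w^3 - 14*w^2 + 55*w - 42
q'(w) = 3*w^2 - 28*w + 55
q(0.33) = -25.34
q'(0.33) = 46.09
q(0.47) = -19.14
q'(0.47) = 42.50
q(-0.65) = -83.94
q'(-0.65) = 74.47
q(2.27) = 22.41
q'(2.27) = 6.90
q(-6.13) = -1135.57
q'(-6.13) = 339.37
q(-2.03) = -219.71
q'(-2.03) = 124.20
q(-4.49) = -661.71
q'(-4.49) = 241.20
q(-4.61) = -691.05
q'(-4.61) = 247.84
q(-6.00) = -1092.00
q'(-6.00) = 331.00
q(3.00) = 24.00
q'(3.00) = -2.00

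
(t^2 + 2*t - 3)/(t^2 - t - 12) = (t - 1)/(t - 4)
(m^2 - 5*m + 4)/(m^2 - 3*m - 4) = (m - 1)/(m + 1)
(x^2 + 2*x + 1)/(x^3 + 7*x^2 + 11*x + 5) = 1/(x + 5)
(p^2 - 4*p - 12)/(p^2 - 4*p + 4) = (p^2 - 4*p - 12)/(p^2 - 4*p + 4)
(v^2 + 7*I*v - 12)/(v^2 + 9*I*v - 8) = (v^2 + 7*I*v - 12)/(v^2 + 9*I*v - 8)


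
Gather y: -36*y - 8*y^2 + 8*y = -8*y^2 - 28*y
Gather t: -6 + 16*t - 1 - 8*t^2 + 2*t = -8*t^2 + 18*t - 7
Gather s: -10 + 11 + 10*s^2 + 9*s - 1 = 10*s^2 + 9*s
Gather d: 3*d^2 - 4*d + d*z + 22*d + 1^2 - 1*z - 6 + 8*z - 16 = 3*d^2 + d*(z + 18) + 7*z - 21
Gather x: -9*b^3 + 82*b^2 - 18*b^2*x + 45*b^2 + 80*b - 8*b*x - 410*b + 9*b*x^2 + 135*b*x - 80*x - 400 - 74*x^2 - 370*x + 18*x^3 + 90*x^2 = -9*b^3 + 127*b^2 - 330*b + 18*x^3 + x^2*(9*b + 16) + x*(-18*b^2 + 127*b - 450) - 400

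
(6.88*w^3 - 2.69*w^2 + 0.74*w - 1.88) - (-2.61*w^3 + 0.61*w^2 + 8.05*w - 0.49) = 9.49*w^3 - 3.3*w^2 - 7.31*w - 1.39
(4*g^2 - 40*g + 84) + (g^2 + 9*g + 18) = 5*g^2 - 31*g + 102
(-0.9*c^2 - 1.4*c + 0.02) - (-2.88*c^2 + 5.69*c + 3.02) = 1.98*c^2 - 7.09*c - 3.0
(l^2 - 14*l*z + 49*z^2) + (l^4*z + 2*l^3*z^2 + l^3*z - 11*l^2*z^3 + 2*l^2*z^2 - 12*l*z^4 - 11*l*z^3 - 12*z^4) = l^4*z + 2*l^3*z^2 + l^3*z - 11*l^2*z^3 + 2*l^2*z^2 + l^2 - 12*l*z^4 - 11*l*z^3 - 14*l*z - 12*z^4 + 49*z^2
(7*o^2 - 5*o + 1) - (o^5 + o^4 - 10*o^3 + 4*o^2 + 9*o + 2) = -o^5 - o^4 + 10*o^3 + 3*o^2 - 14*o - 1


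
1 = 1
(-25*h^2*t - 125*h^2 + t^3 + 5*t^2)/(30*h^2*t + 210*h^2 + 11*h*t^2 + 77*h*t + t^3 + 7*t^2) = (-5*h*t - 25*h + t^2 + 5*t)/(6*h*t + 42*h + t^2 + 7*t)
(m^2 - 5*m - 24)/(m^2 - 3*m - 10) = (-m^2 + 5*m + 24)/(-m^2 + 3*m + 10)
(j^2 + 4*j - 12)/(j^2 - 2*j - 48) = (j - 2)/(j - 8)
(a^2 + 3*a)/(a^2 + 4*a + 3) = a/(a + 1)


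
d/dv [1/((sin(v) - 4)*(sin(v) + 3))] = (-sin(2*v) + cos(v))/((sin(v) - 4)^2*(sin(v) + 3)^2)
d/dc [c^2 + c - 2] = 2*c + 1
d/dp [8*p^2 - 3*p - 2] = 16*p - 3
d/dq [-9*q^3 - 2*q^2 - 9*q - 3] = -27*q^2 - 4*q - 9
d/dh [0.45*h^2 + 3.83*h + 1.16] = 0.9*h + 3.83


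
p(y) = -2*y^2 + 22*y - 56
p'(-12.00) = 70.00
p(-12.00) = -608.00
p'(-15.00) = 82.00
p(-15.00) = -836.00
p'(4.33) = 4.68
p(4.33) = 1.76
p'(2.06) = 13.76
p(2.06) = -19.17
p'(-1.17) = 26.68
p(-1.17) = -84.48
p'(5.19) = 1.24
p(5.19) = 4.31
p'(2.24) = 13.04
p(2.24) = -16.76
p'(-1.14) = 26.56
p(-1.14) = -83.68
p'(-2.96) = 33.84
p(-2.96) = -138.64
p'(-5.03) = 42.12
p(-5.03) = -217.26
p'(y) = 22 - 4*y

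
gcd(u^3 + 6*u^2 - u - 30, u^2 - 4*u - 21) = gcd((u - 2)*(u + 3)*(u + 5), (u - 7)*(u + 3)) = u + 3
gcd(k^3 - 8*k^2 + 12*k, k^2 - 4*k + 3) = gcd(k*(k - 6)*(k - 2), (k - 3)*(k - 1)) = 1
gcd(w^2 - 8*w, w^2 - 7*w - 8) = w - 8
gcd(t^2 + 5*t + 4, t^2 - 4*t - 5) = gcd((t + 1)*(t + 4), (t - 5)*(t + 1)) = t + 1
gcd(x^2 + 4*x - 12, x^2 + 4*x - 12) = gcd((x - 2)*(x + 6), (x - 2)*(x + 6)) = x^2 + 4*x - 12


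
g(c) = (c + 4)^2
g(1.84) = 34.11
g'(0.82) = 9.64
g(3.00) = 49.00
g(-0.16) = 14.75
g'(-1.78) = 4.44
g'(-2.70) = 2.60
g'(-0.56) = 6.88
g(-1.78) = 4.93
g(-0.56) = 11.83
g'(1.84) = 11.68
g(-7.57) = 12.74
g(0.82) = 23.23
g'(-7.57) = -7.14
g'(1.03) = 10.06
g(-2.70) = 1.69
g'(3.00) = 14.00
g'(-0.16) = 7.68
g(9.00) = 169.00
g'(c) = 2*c + 8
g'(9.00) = 26.00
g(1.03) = 25.30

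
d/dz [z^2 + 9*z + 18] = 2*z + 9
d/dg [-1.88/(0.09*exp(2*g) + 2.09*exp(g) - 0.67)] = (0.3384*exp(g) + 3.9292)*exp(g)/(0.09*exp(2*g) + 2.09*exp(g) - 0.67)^2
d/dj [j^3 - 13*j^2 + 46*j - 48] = 3*j^2 - 26*j + 46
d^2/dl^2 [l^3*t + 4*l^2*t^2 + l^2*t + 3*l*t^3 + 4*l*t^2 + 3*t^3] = 2*t*(3*l + 4*t + 1)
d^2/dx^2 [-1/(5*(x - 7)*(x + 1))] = 2*(-(x - 7)^2 - (x - 7)*(x + 1) - (x + 1)^2)/(5*(x - 7)^3*(x + 1)^3)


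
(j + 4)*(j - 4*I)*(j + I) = j^3 + 4*j^2 - 3*I*j^2 + 4*j - 12*I*j + 16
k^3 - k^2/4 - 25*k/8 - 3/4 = (k - 2)*(k + 1/4)*(k + 3/2)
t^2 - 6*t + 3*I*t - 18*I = (t - 6)*(t + 3*I)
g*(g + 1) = g^2 + g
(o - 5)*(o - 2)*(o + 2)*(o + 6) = o^4 + o^3 - 34*o^2 - 4*o + 120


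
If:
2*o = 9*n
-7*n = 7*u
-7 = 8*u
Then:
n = 7/8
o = 63/16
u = -7/8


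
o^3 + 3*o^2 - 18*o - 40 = (o - 4)*(o + 2)*(o + 5)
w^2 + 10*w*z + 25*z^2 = (w + 5*z)^2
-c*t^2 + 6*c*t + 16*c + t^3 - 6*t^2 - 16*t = (-c + t)*(t - 8)*(t + 2)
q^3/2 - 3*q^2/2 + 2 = (q/2 + 1/2)*(q - 2)^2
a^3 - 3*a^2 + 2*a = a*(a - 2)*(a - 1)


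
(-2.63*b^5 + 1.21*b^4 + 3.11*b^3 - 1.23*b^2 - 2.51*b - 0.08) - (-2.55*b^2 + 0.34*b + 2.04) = -2.63*b^5 + 1.21*b^4 + 3.11*b^3 + 1.32*b^2 - 2.85*b - 2.12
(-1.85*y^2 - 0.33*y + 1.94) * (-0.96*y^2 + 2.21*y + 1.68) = 1.776*y^4 - 3.7717*y^3 - 5.6997*y^2 + 3.733*y + 3.2592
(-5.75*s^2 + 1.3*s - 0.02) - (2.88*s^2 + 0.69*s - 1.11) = -8.63*s^2 + 0.61*s + 1.09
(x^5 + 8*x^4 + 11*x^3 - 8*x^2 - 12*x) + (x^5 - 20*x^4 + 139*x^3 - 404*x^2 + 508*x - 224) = 2*x^5 - 12*x^4 + 150*x^3 - 412*x^2 + 496*x - 224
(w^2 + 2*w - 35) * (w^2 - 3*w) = w^4 - w^3 - 41*w^2 + 105*w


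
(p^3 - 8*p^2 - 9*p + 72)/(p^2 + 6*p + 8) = (p^3 - 8*p^2 - 9*p + 72)/(p^2 + 6*p + 8)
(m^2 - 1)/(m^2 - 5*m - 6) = (m - 1)/(m - 6)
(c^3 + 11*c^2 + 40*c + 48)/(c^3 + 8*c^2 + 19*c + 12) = (c + 4)/(c + 1)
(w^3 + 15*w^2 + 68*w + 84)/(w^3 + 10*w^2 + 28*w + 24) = (w + 7)/(w + 2)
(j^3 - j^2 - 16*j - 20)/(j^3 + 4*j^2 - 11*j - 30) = (j^2 - 3*j - 10)/(j^2 + 2*j - 15)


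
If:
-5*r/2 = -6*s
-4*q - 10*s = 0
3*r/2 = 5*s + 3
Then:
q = 75/14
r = -36/7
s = -15/7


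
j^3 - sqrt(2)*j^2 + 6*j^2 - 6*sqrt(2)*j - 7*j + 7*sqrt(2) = (j - 1)*(j + 7)*(j - sqrt(2))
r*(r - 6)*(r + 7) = r^3 + r^2 - 42*r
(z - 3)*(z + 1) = z^2 - 2*z - 3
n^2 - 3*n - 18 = (n - 6)*(n + 3)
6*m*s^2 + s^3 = s^2*(6*m + s)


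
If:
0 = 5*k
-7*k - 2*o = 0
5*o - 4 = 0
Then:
No Solution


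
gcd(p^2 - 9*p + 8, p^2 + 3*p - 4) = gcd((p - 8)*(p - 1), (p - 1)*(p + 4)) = p - 1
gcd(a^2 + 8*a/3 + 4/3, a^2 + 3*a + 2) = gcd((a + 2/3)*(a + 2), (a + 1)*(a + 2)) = a + 2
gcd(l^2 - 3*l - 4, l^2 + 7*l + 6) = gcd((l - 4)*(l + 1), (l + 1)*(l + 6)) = l + 1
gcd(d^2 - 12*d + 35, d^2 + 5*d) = 1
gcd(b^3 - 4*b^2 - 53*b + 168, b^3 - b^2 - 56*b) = b^2 - b - 56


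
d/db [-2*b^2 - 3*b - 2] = -4*b - 3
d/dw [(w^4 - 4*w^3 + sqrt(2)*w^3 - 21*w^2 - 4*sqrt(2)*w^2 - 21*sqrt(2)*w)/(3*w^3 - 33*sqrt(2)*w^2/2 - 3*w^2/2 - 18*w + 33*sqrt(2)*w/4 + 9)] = 2*(4*w^6 - 44*sqrt(2)*w^5 - 4*w^5 - 24*w^4 + 135*sqrt(2)*w^4 + 32*sqrt(2)*w^3 + 284*w^3 - 652*w^2 - 141*sqrt(2)*w^2 - 504*w - 96*sqrt(2)*w - 252*sqrt(2))/(3*(8*w^6 - 88*sqrt(2)*w^5 - 8*w^5 + 88*sqrt(2)*w^4 + 390*w^4 - 388*w^3 + 506*sqrt(2)*w^3 - 528*sqrt(2)*w^2 + 385*w^2 - 288*w + 132*sqrt(2)*w + 72))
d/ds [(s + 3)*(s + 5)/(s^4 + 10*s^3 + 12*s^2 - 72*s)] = 2*(-s^4 - 11*s^3 - 44*s^2 - 45*s + 90)/(s^2*(s^5 + 14*s^4 + 40*s^3 - 144*s^2 - 432*s + 864))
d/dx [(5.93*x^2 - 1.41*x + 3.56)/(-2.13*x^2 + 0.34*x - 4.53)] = (-0.9871*x^2 - 38.5602*x + 5.1769)/(4.5369*x^4 - 1.4484*x^3 + 19.4134*x^2 - 3.0804*x + 20.5209)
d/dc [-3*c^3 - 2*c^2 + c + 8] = -9*c^2 - 4*c + 1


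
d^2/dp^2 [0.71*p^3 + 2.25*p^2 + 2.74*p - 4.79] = 4.26*p + 4.5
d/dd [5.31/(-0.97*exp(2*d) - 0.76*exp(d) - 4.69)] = (10.3014*exp(d) + 4.0356)*exp(d)/(0.97*exp(2*d) + 0.76*exp(d) + 4.69)^2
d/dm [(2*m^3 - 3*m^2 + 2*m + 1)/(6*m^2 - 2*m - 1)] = 2*m*(6*m^3 - 4*m^2 - 6*m - 3)/(36*m^4 - 24*m^3 - 8*m^2 + 4*m + 1)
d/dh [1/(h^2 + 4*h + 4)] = 2*(-h - 2)/(h^2 + 4*h + 4)^2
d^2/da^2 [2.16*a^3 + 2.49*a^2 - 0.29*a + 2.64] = 12.96*a + 4.98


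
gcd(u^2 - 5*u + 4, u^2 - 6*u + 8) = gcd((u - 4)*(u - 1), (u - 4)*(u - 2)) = u - 4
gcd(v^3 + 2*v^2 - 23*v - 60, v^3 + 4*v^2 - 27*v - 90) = v^2 - 2*v - 15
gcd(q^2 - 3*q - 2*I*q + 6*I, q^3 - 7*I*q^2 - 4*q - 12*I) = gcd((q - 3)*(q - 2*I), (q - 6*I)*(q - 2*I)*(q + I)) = q - 2*I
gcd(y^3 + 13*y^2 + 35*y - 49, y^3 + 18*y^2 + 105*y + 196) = y^2 + 14*y + 49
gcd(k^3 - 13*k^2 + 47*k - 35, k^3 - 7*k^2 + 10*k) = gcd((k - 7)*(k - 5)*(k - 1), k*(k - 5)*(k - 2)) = k - 5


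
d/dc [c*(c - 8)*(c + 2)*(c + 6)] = 4*c^3 - 104*c - 96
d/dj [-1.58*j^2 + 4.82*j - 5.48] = 4.82 - 3.16*j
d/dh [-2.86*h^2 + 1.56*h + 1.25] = 1.56 - 5.72*h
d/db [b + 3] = 1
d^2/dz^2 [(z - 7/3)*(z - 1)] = 2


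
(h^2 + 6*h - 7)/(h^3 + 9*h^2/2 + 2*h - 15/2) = 2*(h + 7)/(2*h^2 + 11*h + 15)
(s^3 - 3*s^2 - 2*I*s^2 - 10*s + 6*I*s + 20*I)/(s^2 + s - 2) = (s^2 - s*(5 + 2*I) + 10*I)/(s - 1)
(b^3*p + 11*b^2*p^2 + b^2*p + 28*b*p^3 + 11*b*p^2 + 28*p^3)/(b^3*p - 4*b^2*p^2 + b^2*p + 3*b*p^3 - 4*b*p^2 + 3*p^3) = (b^2 + 11*b*p + 28*p^2)/(b^2 - 4*b*p + 3*p^2)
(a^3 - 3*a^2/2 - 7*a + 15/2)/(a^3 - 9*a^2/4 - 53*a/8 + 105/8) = 4*(a - 1)/(4*a - 7)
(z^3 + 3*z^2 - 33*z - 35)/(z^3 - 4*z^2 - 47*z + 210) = (z + 1)/(z - 6)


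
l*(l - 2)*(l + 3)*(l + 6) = l^4 + 7*l^3 - 36*l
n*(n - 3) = n^2 - 3*n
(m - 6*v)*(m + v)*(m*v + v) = m^3*v - 5*m^2*v^2 + m^2*v - 6*m*v^3 - 5*m*v^2 - 6*v^3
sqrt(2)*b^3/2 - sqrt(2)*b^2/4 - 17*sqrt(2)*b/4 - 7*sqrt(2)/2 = (b - 7/2)*(b + 2)*(sqrt(2)*b/2 + sqrt(2)/2)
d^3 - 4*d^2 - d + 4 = (d - 4)*(d - 1)*(d + 1)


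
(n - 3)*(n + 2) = n^2 - n - 6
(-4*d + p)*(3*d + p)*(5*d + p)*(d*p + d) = -60*d^4*p - 60*d^4 - 17*d^3*p^2 - 17*d^3*p + 4*d^2*p^3 + 4*d^2*p^2 + d*p^4 + d*p^3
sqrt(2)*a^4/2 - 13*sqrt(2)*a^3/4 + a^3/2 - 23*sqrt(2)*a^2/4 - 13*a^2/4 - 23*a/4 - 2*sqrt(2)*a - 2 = (a - 8)*(a + 1/2)*(a + 1)*(sqrt(2)*a/2 + 1/2)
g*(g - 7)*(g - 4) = g^3 - 11*g^2 + 28*g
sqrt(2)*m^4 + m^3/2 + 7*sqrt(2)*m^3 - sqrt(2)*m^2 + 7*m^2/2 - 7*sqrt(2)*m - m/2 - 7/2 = (m - 1)*(m + 1)*(m + 7)*(sqrt(2)*m + 1/2)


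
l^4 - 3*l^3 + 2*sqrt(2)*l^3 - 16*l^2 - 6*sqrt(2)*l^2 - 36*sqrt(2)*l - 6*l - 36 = (l - 6)*(l + 3)*(l + sqrt(2))^2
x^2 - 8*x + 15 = (x - 5)*(x - 3)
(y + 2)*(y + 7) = y^2 + 9*y + 14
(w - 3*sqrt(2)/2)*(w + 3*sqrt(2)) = w^2 + 3*sqrt(2)*w/2 - 9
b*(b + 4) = b^2 + 4*b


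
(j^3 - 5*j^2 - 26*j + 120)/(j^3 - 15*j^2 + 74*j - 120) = (j + 5)/(j - 5)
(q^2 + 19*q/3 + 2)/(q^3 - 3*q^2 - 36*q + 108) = (q + 1/3)/(q^2 - 9*q + 18)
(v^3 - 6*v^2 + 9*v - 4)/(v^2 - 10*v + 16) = (v^3 - 6*v^2 + 9*v - 4)/(v^2 - 10*v + 16)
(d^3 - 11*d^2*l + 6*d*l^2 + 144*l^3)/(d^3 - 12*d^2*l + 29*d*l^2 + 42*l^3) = (d^2 - 5*d*l - 24*l^2)/(d^2 - 6*d*l - 7*l^2)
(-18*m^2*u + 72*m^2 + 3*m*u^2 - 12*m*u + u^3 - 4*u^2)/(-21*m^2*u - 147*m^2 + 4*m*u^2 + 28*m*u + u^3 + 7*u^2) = (6*m*u - 24*m + u^2 - 4*u)/(7*m*u + 49*m + u^2 + 7*u)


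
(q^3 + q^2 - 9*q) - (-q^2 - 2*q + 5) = q^3 + 2*q^2 - 7*q - 5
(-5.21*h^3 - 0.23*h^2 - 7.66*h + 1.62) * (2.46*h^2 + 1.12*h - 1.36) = -12.8166*h^5 - 6.401*h^4 - 12.0156*h^3 - 4.2812*h^2 + 12.232*h - 2.2032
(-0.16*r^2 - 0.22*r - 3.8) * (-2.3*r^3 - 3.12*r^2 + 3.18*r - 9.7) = 0.368*r^5 + 1.0052*r^4 + 8.9176*r^3 + 12.7084*r^2 - 9.95*r + 36.86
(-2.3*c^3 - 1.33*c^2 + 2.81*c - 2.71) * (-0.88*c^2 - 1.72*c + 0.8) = 2.024*c^5 + 5.1264*c^4 - 2.0252*c^3 - 3.5124*c^2 + 6.9092*c - 2.168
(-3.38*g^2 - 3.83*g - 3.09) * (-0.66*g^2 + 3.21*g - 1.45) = 2.2308*g^4 - 8.322*g^3 - 5.3539*g^2 - 4.3654*g + 4.4805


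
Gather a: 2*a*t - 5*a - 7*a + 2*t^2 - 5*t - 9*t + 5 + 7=a*(2*t - 12) + 2*t^2 - 14*t + 12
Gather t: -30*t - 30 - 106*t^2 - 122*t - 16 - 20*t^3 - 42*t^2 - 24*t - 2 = -20*t^3 - 148*t^2 - 176*t - 48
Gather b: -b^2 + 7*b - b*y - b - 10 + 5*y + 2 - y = -b^2 + b*(6 - y) + 4*y - 8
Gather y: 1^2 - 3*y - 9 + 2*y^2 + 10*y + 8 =2*y^2 + 7*y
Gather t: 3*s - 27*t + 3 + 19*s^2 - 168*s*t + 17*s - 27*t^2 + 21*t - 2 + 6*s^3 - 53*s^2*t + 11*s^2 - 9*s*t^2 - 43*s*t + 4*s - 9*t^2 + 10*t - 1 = 6*s^3 + 30*s^2 + 24*s + t^2*(-9*s - 36) + t*(-53*s^2 - 211*s + 4)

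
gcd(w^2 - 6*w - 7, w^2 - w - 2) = w + 1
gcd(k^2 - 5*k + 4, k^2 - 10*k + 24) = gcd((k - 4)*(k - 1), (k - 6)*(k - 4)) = k - 4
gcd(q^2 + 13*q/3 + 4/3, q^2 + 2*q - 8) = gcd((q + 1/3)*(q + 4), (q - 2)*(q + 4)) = q + 4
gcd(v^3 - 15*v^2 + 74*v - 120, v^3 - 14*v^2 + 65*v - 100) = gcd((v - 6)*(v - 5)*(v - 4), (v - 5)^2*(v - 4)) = v^2 - 9*v + 20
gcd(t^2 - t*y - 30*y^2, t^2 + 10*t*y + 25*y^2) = t + 5*y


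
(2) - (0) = 2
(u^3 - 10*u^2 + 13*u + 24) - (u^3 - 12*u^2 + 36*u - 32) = 2*u^2 - 23*u + 56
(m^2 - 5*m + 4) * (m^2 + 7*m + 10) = m^4 + 2*m^3 - 21*m^2 - 22*m + 40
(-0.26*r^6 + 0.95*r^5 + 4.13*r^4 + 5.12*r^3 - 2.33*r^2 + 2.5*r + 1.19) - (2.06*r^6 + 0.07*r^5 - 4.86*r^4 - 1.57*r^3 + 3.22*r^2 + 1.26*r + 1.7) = -2.32*r^6 + 0.88*r^5 + 8.99*r^4 + 6.69*r^3 - 5.55*r^2 + 1.24*r - 0.51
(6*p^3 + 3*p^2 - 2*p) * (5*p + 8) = 30*p^4 + 63*p^3 + 14*p^2 - 16*p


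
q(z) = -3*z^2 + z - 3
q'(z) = 1 - 6*z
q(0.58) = -3.43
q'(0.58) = -2.48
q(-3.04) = -33.76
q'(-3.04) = 19.24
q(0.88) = -4.44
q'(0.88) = -4.28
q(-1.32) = -9.55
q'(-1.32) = 8.92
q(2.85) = -24.52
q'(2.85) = -16.10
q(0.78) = -4.05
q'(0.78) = -3.68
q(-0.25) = -3.44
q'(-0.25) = 2.50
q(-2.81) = -29.50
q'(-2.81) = 17.86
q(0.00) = -3.00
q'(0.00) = 1.00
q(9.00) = -237.00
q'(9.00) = -53.00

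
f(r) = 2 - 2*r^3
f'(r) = -6*r^2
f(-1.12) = 4.81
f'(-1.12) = -7.53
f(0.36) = 1.91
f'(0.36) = -0.78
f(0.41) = 1.86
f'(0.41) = -1.01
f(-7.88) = 980.61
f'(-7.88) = -372.57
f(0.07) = 2.00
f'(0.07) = -0.03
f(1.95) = -12.83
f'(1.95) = -22.82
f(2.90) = -46.78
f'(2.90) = -50.46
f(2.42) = -26.34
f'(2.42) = -35.14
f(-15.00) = 6752.00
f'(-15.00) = -1350.00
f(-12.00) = 3458.00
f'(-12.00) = -864.00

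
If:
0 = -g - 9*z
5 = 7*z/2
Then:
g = -90/7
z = 10/7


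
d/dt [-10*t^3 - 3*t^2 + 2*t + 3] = -30*t^2 - 6*t + 2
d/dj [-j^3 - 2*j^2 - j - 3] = -3*j^2 - 4*j - 1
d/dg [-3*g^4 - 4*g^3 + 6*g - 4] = -12*g^3 - 12*g^2 + 6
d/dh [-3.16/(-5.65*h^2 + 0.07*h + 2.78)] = (0.2212 - 35.708*h)/(-5.65*h^2 + 0.07*h + 2.78)^2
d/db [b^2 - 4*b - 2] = 2*b - 4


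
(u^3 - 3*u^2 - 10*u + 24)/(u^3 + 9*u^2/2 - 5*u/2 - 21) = 2*(u - 4)/(2*u + 7)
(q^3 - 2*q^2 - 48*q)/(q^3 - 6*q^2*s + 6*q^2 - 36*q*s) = (q - 8)/(q - 6*s)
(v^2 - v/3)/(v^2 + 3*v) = (v - 1/3)/(v + 3)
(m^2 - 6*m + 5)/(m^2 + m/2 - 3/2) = 2*(m - 5)/(2*m + 3)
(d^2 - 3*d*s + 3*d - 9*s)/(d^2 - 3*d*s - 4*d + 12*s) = (d + 3)/(d - 4)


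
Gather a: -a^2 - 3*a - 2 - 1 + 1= -a^2 - 3*a - 2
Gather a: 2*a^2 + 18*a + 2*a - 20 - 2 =2*a^2 + 20*a - 22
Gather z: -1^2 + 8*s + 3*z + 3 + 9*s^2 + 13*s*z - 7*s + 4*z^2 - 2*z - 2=9*s^2 + s + 4*z^2 + z*(13*s + 1)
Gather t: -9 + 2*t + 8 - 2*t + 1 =0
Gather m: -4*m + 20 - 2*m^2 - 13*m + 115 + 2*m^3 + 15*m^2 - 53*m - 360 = 2*m^3 + 13*m^2 - 70*m - 225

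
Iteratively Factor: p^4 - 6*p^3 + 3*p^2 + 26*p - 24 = (p - 4)*(p^3 - 2*p^2 - 5*p + 6) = (p - 4)*(p + 2)*(p^2 - 4*p + 3) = (p - 4)*(p - 3)*(p + 2)*(p - 1)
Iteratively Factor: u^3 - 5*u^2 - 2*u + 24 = (u - 4)*(u^2 - u - 6) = (u - 4)*(u + 2)*(u - 3)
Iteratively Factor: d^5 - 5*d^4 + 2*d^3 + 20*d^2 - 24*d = (d - 2)*(d^4 - 3*d^3 - 4*d^2 + 12*d) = (d - 2)^2*(d^3 - d^2 - 6*d) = d*(d - 2)^2*(d^2 - d - 6) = d*(d - 2)^2*(d + 2)*(d - 3)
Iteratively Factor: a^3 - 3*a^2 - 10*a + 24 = (a + 3)*(a^2 - 6*a + 8) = (a - 4)*(a + 3)*(a - 2)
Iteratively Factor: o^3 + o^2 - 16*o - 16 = (o + 1)*(o^2 - 16) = (o - 4)*(o + 1)*(o + 4)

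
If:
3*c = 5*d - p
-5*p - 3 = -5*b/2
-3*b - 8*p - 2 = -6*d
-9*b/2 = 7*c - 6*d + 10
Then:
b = -788/895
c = -1918/895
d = -1337/895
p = -931/895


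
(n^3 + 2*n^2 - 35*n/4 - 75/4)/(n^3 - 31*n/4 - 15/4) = (2*n + 5)/(2*n + 1)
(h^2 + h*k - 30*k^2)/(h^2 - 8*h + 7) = (h^2 + h*k - 30*k^2)/(h^2 - 8*h + 7)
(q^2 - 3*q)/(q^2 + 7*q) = (q - 3)/(q + 7)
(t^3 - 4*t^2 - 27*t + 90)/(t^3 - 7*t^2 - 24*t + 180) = (t - 3)/(t - 6)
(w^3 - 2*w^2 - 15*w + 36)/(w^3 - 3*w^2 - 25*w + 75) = (w^2 + w - 12)/(w^2 - 25)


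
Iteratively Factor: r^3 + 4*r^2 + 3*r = (r + 3)*(r^2 + r) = r*(r + 3)*(r + 1)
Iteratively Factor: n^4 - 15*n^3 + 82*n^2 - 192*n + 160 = (n - 2)*(n^3 - 13*n^2 + 56*n - 80) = (n - 4)*(n - 2)*(n^2 - 9*n + 20) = (n - 4)^2*(n - 2)*(n - 5)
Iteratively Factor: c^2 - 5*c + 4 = (c - 1)*(c - 4)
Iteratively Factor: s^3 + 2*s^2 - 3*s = (s + 3)*(s^2 - s) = s*(s + 3)*(s - 1)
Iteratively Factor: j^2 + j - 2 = (j + 2)*(j - 1)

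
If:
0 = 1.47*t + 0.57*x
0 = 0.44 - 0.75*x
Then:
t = -0.23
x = 0.59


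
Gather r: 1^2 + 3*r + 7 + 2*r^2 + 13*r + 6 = 2*r^2 + 16*r + 14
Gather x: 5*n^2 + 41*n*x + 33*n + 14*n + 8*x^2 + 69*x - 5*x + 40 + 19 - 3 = 5*n^2 + 47*n + 8*x^2 + x*(41*n + 64) + 56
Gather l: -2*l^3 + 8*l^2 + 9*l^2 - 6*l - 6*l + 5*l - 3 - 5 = -2*l^3 + 17*l^2 - 7*l - 8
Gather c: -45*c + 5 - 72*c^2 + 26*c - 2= -72*c^2 - 19*c + 3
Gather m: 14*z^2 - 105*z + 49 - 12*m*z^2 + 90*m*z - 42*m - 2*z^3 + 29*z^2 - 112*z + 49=m*(-12*z^2 + 90*z - 42) - 2*z^3 + 43*z^2 - 217*z + 98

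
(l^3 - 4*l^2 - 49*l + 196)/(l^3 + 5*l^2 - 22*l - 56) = (l - 7)/(l + 2)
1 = 1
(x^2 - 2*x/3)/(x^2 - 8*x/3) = (3*x - 2)/(3*x - 8)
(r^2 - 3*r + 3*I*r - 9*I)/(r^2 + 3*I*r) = (r - 3)/r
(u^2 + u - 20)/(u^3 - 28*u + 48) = (u + 5)/(u^2 + 4*u - 12)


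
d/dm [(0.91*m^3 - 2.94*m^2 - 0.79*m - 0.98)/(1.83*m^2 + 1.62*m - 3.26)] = (1.6653*m^4 + 2.9484*m^3 - 12.2169*m^2 + 22.7556*m + 4.163)/(3.3489*m^4 + 5.9292*m^3 - 9.3072*m^2 - 10.5624*m + 10.6276)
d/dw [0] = 0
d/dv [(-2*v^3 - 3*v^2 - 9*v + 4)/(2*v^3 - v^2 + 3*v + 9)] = (8*v^4 + 24*v^3 - 96*v^2 - 46*v - 93)/(4*v^6 - 4*v^5 + 13*v^4 + 30*v^3 - 9*v^2 + 54*v + 81)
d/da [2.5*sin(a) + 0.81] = 2.5*cos(a)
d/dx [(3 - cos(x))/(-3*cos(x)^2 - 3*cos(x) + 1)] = (3*cos(x)^2 - 18*cos(x) - 8)*sin(x)/(-3*sin(x)^2 + 3*cos(x) + 2)^2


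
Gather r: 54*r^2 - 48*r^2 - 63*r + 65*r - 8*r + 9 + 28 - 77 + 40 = 6*r^2 - 6*r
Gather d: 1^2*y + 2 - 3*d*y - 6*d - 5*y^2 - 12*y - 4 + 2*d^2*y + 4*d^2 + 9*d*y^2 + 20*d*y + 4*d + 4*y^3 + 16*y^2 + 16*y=d^2*(2*y + 4) + d*(9*y^2 + 17*y - 2) + 4*y^3 + 11*y^2 + 5*y - 2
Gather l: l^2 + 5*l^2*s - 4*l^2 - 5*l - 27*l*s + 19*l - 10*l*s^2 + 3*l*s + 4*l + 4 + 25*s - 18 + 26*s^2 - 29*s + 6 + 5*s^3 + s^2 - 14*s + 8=l^2*(5*s - 3) + l*(-10*s^2 - 24*s + 18) + 5*s^3 + 27*s^2 - 18*s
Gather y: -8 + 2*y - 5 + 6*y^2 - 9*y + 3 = 6*y^2 - 7*y - 10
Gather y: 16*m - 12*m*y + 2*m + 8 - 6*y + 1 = 18*m + y*(-12*m - 6) + 9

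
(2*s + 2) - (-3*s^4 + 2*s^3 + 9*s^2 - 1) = 3*s^4 - 2*s^3 - 9*s^2 + 2*s + 3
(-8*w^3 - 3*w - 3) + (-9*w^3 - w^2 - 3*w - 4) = -17*w^3 - w^2 - 6*w - 7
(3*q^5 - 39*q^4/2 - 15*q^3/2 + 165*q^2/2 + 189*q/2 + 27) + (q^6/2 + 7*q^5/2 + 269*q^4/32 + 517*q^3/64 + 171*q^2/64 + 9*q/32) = q^6/2 + 13*q^5/2 - 355*q^4/32 + 37*q^3/64 + 5451*q^2/64 + 3033*q/32 + 27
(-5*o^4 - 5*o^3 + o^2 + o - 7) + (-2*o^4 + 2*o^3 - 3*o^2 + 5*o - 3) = -7*o^4 - 3*o^3 - 2*o^2 + 6*o - 10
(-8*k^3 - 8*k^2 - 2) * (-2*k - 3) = 16*k^4 + 40*k^3 + 24*k^2 + 4*k + 6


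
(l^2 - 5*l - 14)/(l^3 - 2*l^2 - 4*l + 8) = (l - 7)/(l^2 - 4*l + 4)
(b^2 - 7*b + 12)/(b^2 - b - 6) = (b - 4)/(b + 2)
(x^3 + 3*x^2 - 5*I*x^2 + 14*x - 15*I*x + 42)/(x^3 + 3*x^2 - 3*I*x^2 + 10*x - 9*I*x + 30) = (x - 7*I)/(x - 5*I)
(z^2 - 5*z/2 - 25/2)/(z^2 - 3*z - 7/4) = 2*(-2*z^2 + 5*z + 25)/(-4*z^2 + 12*z + 7)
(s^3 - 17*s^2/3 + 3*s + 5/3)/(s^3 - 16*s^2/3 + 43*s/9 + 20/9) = 3*(s^2 - 6*s + 5)/(3*s^2 - 17*s + 20)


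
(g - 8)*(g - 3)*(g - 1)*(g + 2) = g^4 - 10*g^3 + 11*g^2 + 46*g - 48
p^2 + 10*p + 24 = (p + 4)*(p + 6)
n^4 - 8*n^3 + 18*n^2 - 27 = (n - 3)^3*(n + 1)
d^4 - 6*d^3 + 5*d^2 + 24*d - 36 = (d - 3)^2*(d - 2)*(d + 2)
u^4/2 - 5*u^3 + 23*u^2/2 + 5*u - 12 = (u/2 + 1/2)*(u - 6)*(u - 4)*(u - 1)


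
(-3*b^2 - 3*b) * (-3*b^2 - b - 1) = 9*b^4 + 12*b^3 + 6*b^2 + 3*b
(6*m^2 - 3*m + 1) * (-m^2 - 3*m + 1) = -6*m^4 - 15*m^3 + 14*m^2 - 6*m + 1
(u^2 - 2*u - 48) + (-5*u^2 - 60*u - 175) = -4*u^2 - 62*u - 223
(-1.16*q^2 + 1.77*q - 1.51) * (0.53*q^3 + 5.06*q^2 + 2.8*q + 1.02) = -0.6148*q^5 - 4.9315*q^4 + 4.9079*q^3 - 3.8678*q^2 - 2.4226*q - 1.5402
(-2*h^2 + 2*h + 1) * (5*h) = -10*h^3 + 10*h^2 + 5*h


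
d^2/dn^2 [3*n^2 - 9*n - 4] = 6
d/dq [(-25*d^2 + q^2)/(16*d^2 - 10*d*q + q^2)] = 2*(q*(16*d^2 - 10*d*q + q^2) - (5*d - q)*(25*d^2 - q^2))/(16*d^2 - 10*d*q + q^2)^2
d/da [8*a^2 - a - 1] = 16*a - 1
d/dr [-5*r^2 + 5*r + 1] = 5 - 10*r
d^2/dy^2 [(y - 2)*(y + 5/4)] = 2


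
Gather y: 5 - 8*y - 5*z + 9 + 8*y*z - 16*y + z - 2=y*(8*z - 24) - 4*z + 12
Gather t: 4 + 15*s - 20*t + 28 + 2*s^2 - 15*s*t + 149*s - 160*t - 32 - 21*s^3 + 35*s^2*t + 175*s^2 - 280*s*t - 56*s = -21*s^3 + 177*s^2 + 108*s + t*(35*s^2 - 295*s - 180)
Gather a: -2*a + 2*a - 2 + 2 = 0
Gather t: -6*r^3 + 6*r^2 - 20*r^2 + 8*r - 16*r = -6*r^3 - 14*r^2 - 8*r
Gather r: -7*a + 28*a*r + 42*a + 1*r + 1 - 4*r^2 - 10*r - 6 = 35*a - 4*r^2 + r*(28*a - 9) - 5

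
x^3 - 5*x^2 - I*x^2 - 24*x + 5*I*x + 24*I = (x - 8)*(x + 3)*(x - I)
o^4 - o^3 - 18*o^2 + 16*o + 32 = (o - 4)*(o - 2)*(o + 1)*(o + 4)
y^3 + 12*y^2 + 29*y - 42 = (y - 1)*(y + 6)*(y + 7)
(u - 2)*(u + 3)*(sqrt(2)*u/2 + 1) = sqrt(2)*u^3/2 + sqrt(2)*u^2/2 + u^2 - 3*sqrt(2)*u + u - 6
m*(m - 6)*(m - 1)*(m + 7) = m^4 - 43*m^2 + 42*m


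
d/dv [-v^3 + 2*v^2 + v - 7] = -3*v^2 + 4*v + 1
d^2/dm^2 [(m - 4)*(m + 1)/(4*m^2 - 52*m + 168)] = (5*m^3 - 69*m^2 + 267*m - 191)/(m^6 - 39*m^5 + 633*m^4 - 5473*m^3 + 26586*m^2 - 68796*m + 74088)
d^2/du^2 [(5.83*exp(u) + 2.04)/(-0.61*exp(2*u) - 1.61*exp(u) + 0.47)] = (-2.169343*exp(4*u) + 2.68930699999999*exp(3*u) - 16.039218*exp(2*u) - 12.038917*exp(u) - 2.831515)*exp(u)/(0.226981*exp(6*u) + 1.797243*exp(5*u) + 4.218882*exp(4*u) + 1.403759*exp(3*u) - 3.250614*exp(2*u) + 1.066947*exp(u) - 0.103823)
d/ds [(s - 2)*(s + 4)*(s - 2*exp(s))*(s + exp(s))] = -s^3*exp(s) + 4*s^3 - 4*s^2*exp(2*s) - 5*s^2*exp(s) + 6*s^2 - 12*s*exp(2*s) + 4*s*exp(s) - 16*s + 28*exp(2*s) + 8*exp(s)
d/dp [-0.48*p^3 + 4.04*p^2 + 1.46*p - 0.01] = -1.44*p^2 + 8.08*p + 1.46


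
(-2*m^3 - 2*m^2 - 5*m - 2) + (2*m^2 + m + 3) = -2*m^3 - 4*m + 1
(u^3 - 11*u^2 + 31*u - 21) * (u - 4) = u^4 - 15*u^3 + 75*u^2 - 145*u + 84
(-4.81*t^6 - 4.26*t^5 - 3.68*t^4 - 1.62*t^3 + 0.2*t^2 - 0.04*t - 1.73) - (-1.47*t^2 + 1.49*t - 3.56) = -4.81*t^6 - 4.26*t^5 - 3.68*t^4 - 1.62*t^3 + 1.67*t^2 - 1.53*t + 1.83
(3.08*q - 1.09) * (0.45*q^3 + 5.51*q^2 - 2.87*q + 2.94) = 1.386*q^4 + 16.4803*q^3 - 14.8455*q^2 + 12.1835*q - 3.2046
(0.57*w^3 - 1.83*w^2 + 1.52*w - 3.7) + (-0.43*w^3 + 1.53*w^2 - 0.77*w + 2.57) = 0.14*w^3 - 0.3*w^2 + 0.75*w - 1.13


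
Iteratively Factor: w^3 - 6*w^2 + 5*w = (w)*(w^2 - 6*w + 5) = w*(w - 5)*(w - 1)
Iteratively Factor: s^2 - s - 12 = (s + 3)*(s - 4)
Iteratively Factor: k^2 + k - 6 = (k - 2)*(k + 3)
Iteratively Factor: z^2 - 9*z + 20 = (z - 5)*(z - 4)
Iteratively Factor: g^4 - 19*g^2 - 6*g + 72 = (g - 4)*(g^3 + 4*g^2 - 3*g - 18) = (g - 4)*(g + 3)*(g^2 + g - 6) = (g - 4)*(g + 3)^2*(g - 2)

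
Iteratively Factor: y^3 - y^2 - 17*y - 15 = (y - 5)*(y^2 + 4*y + 3) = (y - 5)*(y + 3)*(y + 1)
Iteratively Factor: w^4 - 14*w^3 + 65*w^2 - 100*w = (w - 5)*(w^3 - 9*w^2 + 20*w) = (w - 5)*(w - 4)*(w^2 - 5*w) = (w - 5)^2*(w - 4)*(w)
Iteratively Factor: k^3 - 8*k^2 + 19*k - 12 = (k - 4)*(k^2 - 4*k + 3) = (k - 4)*(k - 3)*(k - 1)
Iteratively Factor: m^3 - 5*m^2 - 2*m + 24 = (m + 2)*(m^2 - 7*m + 12) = (m - 4)*(m + 2)*(m - 3)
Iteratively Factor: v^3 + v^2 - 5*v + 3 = (v - 1)*(v^2 + 2*v - 3) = (v - 1)^2*(v + 3)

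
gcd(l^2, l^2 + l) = l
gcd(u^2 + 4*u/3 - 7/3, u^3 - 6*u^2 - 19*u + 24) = u - 1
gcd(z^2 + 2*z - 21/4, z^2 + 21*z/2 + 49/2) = z + 7/2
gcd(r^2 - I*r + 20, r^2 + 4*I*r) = r + 4*I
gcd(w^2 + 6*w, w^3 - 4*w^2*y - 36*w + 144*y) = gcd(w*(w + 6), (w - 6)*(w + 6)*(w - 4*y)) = w + 6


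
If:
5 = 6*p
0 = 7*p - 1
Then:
No Solution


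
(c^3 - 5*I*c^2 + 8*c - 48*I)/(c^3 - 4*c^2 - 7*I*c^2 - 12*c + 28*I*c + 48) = (c^2 - I*c + 12)/(c^2 - c*(4 + 3*I) + 12*I)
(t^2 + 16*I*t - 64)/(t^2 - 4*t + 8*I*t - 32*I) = (t + 8*I)/(t - 4)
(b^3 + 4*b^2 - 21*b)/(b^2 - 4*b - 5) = b*(-b^2 - 4*b + 21)/(-b^2 + 4*b + 5)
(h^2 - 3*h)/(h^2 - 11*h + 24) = h/(h - 8)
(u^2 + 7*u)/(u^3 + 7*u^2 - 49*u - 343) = u/(u^2 - 49)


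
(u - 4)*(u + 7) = u^2 + 3*u - 28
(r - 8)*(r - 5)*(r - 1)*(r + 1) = r^4 - 13*r^3 + 39*r^2 + 13*r - 40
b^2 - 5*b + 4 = (b - 4)*(b - 1)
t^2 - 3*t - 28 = (t - 7)*(t + 4)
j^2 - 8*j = j*(j - 8)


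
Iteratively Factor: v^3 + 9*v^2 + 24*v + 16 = (v + 4)*(v^2 + 5*v + 4) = (v + 1)*(v + 4)*(v + 4)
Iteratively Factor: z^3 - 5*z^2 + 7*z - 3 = (z - 3)*(z^2 - 2*z + 1) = (z - 3)*(z - 1)*(z - 1)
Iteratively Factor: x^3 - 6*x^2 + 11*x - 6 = (x - 2)*(x^2 - 4*x + 3) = (x - 2)*(x - 1)*(x - 3)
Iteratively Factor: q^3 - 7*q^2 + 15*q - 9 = (q - 1)*(q^2 - 6*q + 9) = (q - 3)*(q - 1)*(q - 3)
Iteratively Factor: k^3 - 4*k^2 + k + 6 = (k - 3)*(k^2 - k - 2) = (k - 3)*(k - 2)*(k + 1)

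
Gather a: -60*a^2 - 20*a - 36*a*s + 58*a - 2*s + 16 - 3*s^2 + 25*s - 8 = -60*a^2 + a*(38 - 36*s) - 3*s^2 + 23*s + 8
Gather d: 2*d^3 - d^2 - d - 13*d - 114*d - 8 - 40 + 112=2*d^3 - d^2 - 128*d + 64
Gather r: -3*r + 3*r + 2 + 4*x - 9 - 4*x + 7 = 0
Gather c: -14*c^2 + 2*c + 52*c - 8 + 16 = -14*c^2 + 54*c + 8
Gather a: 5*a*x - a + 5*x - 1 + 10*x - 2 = a*(5*x - 1) + 15*x - 3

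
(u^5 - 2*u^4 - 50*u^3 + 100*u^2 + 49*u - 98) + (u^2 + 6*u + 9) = u^5 - 2*u^4 - 50*u^3 + 101*u^2 + 55*u - 89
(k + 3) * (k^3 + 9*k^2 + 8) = k^4 + 12*k^3 + 27*k^2 + 8*k + 24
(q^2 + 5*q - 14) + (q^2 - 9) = 2*q^2 + 5*q - 23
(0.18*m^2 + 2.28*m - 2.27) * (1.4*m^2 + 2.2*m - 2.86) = 0.252*m^4 + 3.588*m^3 + 1.3232*m^2 - 11.5148*m + 6.4922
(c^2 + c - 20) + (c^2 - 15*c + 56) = 2*c^2 - 14*c + 36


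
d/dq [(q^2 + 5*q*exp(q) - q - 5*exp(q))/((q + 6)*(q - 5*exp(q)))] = ((q + 6)*(q - 5*exp(q))*(5*q*exp(q) + 2*q - 1) + (q + 6)*(5*exp(q) - 1)*(q^2 + 5*q*exp(q) - q - 5*exp(q)) + (q - 5*exp(q))*(-q^2 - 5*q*exp(q) + q + 5*exp(q)))/((q + 6)^2*(q - 5*exp(q))^2)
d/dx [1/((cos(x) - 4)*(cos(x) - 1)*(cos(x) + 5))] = 3*(cos(x)^2 - 7)*sin(x)/((cos(x) - 4)^2*(cos(x) - 1)^2*(cos(x) + 5)^2)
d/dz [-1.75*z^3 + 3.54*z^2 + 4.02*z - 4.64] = -5.25*z^2 + 7.08*z + 4.02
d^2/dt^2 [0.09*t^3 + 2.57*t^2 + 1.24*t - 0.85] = 0.54*t + 5.14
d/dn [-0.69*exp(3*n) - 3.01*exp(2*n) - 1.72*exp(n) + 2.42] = (-2.07*exp(2*n) - 6.02*exp(n) - 1.72)*exp(n)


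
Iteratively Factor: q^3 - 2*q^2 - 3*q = (q - 3)*(q^2 + q) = q*(q - 3)*(q + 1)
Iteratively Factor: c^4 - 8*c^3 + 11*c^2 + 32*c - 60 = (c - 5)*(c^3 - 3*c^2 - 4*c + 12) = (c - 5)*(c - 3)*(c^2 - 4) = (c - 5)*(c - 3)*(c - 2)*(c + 2)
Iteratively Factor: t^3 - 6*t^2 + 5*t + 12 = (t + 1)*(t^2 - 7*t + 12) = (t - 4)*(t + 1)*(t - 3)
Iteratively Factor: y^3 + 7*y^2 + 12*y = (y)*(y^2 + 7*y + 12) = y*(y + 4)*(y + 3)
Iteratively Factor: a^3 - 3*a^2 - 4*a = (a - 4)*(a^2 + a) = (a - 4)*(a + 1)*(a)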